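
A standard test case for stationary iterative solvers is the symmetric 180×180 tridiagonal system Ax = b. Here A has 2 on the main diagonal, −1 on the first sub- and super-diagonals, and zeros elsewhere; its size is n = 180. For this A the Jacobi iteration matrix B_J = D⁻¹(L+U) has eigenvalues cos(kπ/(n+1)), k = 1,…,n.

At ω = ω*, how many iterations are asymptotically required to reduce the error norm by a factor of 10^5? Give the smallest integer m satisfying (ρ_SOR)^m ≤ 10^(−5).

n=180: λ(B_J) = 1 − λ(A)/2 = cos(kπ/181); k=1 gives ρ_J = 0.9998494.
√(1−ρ_J²) simplifies to sin(π/181) = 0.0173560.
So ω* = 2/1.0173560 = 1.9658802 (Young).
ρ_SOR = ω* − 1 ≈ 0.9658802.
ρ_SOR^m ≤ 10^(−5) ⇔ m ≥ 5·ln10/(−ln 0.9658802) = 11.5129/0.0347155 = 331.636; m = ⌈331.636⌉ = 332.

m = 332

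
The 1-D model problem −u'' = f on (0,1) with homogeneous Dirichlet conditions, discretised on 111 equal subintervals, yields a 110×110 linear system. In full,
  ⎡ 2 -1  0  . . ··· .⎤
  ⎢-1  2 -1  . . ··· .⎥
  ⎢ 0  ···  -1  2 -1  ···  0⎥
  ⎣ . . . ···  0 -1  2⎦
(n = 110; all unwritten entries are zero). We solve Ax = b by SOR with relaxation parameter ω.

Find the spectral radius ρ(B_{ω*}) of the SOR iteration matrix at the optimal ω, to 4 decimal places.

[ρ_J] n=110: ρ(B_J) = cos(π/(n+1)) = cos(π/111) = 0.9996.
1 − cos²(π/111) = sin²(π/111) ⇒ √(1−ρ_J²) = sin(π/111) = 0.02830.
Then 2/(1+√(1−ρ_J²)) = 2/(1+0.02830); ω* = 2/1.02830 = 1.9450.
[ρ_SOR] ω* − 1 = 0.9450.

ρ_SOR = 0.9450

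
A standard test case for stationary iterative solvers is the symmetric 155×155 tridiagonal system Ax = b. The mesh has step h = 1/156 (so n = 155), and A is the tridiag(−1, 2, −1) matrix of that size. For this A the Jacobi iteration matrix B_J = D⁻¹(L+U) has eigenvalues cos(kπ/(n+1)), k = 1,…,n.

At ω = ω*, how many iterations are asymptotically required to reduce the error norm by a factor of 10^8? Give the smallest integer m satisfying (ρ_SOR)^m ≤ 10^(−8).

m = 458

½·tridiag(1,0,1) at n=155: λ_k = cos(kπ/156); max |λ| at k=1 ⇒ ρ_J = cos(π/156) ≈ 0.9997972.
√(1 − cos²(π/156)) = sin(π/156) ≈ 0.0201371.
[ω*] 2 ÷ (1 + 0.0201371) = 2 ÷ 1.0201371 = 1.9605208.
and ρ(B_{ω*}) = 1.9605208 − 1 = 0.9605208.
(0.9605208)^m ≤ 10^{−8}  ⇒  m·ln(0.9605208) ≤ −8·ln10  ⇒  m ≥ 457.321  ⇒  m = 458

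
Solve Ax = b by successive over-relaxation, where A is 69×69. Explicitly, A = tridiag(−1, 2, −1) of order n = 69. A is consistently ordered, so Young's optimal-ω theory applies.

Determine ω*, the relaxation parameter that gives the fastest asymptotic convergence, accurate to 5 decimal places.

½·tridiag(1,0,1) at n=69: λ_k = cos(kπ/70); max |λ| at k=1 ⇒ ρ_J = cos(π/70) ≈ 0.99899.
√(1−ρ_J²) simplifies to sin(π/70) = 0.044865.
[ω*] 2 ÷ (1 + 0.044865) = 2 ÷ 1.044865 = 1.91412.
At ω = 1.91412 every |λ(B_ω)| = ω−1, so ρ_SOR = 0.91412.

ω* = 1.91412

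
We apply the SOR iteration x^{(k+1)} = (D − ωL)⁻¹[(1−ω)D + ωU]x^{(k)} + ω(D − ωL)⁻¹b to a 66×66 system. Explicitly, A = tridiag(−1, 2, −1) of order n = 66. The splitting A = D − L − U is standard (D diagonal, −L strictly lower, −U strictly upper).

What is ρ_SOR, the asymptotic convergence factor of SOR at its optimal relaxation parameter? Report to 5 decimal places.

n=66: λ(B_J) = 1 − λ(A)/2 = cos(kπ/67); k=1 gives ρ_J = 0.99890.
1 − cos²(π/67) = sin²(π/67) ⇒ √(1−ρ_J²) = sin(π/67) = 0.046872.
ω* = 2/(1+0.046872) = 1.91045
[ρ_SOR] ω* − 1 = 0.91045.

ρ_SOR = 0.91045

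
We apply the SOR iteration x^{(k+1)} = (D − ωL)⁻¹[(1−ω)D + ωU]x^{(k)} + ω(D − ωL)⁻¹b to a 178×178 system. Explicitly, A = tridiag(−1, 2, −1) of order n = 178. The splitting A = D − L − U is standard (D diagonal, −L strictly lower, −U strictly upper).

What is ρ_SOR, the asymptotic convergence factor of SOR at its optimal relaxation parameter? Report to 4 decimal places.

ρ_SOR = 0.9655

n=178: λ(B_J) = 1 − λ(A)/2 = cos(kπ/179); k=1 gives ρ_J = 0.9998.
√(1 − cos²(π/179)) = sin(π/179) ≈ 0.01755.
ω* = 2/(1+0.01755) = 1.9655
and ρ(B_{ω*}) = 1.9655 − 1 = 0.9655.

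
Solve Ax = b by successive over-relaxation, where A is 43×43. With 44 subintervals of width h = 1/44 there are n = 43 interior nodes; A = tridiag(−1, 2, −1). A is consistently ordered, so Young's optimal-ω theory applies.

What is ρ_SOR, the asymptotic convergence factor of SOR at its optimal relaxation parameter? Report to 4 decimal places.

ρ_SOR = 0.8668

B_J for the 43×43 system has eigenvalues cos(kπ/44); ρ_J = cos(π/44) = 0.9975.
√(1−ρ_J²) = |sin(π/44)| = 0.07134
Young: ω* = 2/(1+√(1−ρ_J²)) = 2/(1+0.07134) = 2/1.07134 = 1.8668.
ρ_SOR = ω* − 1 = 1.8668 − 1 = 0.8668.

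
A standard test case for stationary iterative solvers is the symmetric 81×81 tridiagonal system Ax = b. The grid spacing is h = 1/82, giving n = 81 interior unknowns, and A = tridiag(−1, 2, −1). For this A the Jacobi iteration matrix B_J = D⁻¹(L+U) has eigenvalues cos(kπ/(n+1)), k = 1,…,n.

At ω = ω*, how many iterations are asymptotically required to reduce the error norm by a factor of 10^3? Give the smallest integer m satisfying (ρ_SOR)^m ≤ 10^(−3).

½·tridiag(1,0,1) at n=81: λ_k = cos(kπ/82); max |λ| at k=1 ⇒ ρ_J = cos(π/82) ≈ 0.9992662.
√(1−ρ_J²) = |sin(π/82)| = 0.0383027
So ω* = 2/1.0383027 = 1.9262206 (Young).
Hence ρ(B_{ω*}) = 1.9262206 − 1 = 0.9262206.
m ≥ 3·ln10 / (−ln 0.9262206) = 90.129; smallest integer m = 91.

m = 91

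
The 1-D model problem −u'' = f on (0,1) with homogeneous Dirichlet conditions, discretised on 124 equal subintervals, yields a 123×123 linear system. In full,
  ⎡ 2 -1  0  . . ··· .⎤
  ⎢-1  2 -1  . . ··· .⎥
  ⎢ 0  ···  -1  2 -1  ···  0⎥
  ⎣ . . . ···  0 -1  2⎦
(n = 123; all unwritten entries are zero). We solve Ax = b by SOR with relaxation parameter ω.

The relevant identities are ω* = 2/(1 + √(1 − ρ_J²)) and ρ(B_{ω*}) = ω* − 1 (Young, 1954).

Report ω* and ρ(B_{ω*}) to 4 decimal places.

[ρ_J] n=123: ρ(B_J) = cos(π/(n+1)) = cos(π/124) = 0.9997.
√(1 − cos²(π/124)) = sin(π/124) ≈ 0.02533.
ω* = 2/(1 + 0.02533) = 2/1.02533 = 1.9506.
and ρ(B_{ω*}) = 1.9506 − 1 = 0.9506.

ω* = 1.9506, ρ_SOR = 0.9506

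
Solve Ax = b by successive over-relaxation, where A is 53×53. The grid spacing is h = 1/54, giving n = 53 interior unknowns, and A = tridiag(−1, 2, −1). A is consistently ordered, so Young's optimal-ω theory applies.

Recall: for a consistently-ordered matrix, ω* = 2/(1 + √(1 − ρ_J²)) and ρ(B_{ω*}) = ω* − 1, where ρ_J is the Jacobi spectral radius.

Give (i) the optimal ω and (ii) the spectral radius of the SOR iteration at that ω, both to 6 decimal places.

ω* = 1.890100, ρ_SOR = 0.890100

½·tridiag(1,0,1) at n=53: λ_k = cos(kπ/54); max |λ| at k=1 ⇒ ρ_J = cos(π/54) ≈ 0.998308.
√(1−ρ_J²) simplifies to sin(π/54) = 0.0581448.
ω* = 2/(1+0.0581448) = 1.890100
[ρ_SOR] ω* − 1 = 0.890100.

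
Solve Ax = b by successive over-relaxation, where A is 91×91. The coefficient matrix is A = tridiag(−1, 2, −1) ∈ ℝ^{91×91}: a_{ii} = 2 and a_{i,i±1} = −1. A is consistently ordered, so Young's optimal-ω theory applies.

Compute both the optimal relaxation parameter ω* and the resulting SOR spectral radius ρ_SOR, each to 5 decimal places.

[ρ_J] n=91: ρ(B_J) = cos(π/(n+1)) = cos(π/92) = 0.99942.
1 − cos²(π/92) = sin²(π/92) ⇒ √(1−ρ_J²) = sin(π/92) = 0.034141.
Then 2/(1+√(1−ρ_J²)) = 2/(1+0.034141); ω* = 2/1.034141 = 1.93397.
Hence ρ(B_{ω*}) = 1.93397 − 1 = 0.93397.

ω* = 1.93397, ρ_SOR = 0.93397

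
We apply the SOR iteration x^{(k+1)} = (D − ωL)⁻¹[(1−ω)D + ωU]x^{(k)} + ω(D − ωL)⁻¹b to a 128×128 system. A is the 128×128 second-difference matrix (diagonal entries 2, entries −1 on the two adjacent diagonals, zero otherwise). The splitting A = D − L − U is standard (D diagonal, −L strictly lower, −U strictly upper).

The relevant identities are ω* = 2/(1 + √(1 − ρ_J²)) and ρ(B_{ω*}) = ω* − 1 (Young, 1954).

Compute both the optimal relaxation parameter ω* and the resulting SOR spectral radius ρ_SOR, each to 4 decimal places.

ω* = 1.9525, ρ_SOR = 0.9525

½·tridiag(1,0,1) at n=128: λ_k = cos(kπ/129); max |λ| at k=1 ⇒ ρ_J = cos(π/129) ≈ 0.9997.
root = sin(π/129) = 0.02435  (since 1−cos² = sin²).
ω* = 2/(1 + 0.02435) = 2/1.02435 = 1.9525.
ρ_SOR = ω* − 1 ≈ 0.9525.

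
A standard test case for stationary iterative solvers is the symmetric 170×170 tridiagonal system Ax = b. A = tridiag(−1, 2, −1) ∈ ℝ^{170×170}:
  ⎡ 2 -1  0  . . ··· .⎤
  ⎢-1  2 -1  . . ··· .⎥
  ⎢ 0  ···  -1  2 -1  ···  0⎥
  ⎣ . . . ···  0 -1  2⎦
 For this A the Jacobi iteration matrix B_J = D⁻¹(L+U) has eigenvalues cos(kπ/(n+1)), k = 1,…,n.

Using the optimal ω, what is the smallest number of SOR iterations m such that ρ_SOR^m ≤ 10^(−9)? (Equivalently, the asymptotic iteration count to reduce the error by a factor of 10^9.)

B_J for the 170×170 system has eigenvalues cos(kπ/171); ρ_J = cos(π/171) = 0.9998312.
1 − cos²(π/171) = sin²(π/171) ⇒ √(1−ρ_J²) = sin(π/171) = 0.0183709.
ω* = 2/(1 + 0.0183709) = 2/1.0183709 = 1.9639210.
ρ_SOR = ω* − 1 ≈ 0.9639210.
(0.9639210)^m ≤ 10^{−9}  ⇒  m·ln(0.9639210) ≤ −9·ln10  ⇒  m ≥ 563.962  ⇒  m = 564

m = 564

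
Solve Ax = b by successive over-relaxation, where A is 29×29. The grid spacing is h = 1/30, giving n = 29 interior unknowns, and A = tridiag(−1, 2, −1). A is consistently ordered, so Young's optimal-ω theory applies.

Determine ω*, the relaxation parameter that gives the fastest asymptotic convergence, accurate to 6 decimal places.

[ρ_J] n=29: ρ(B_J) = cos(π/(n+1)) = cos(π/30) = 0.994522.
√(1−ρ_J²) simplifies to sin(π/30) = 0.1045285.
[ω*] 2 ÷ (1 + 0.1045285) = 2 ÷ 1.1045285 = 1.810727.
[ρ_SOR] ω* − 1 = 0.810727.

ω* = 1.810727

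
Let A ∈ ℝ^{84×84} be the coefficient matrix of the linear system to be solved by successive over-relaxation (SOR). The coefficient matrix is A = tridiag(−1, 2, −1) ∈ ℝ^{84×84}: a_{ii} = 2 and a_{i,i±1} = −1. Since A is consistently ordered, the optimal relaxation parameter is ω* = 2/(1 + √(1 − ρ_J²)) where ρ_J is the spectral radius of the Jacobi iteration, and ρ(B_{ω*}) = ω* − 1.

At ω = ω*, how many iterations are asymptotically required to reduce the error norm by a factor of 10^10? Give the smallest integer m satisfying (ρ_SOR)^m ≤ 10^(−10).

m = 312

ρ_J = max_k |cos(kπ/85)| = cos(π/85) = 0.9993171
1 − cos²(π/85) = sin²(π/85) ⇒ √(1−ρ_J²) = sin(π/85) = 0.0369515.
ω* = 2/(1 + 0.0369515) = 2/1.0369515 = 1.9287305.
ρ(B_{ω*}) = ω*−1 = 0.9287305
(0.9287305)^m ≤ 10^{−10}  ⇒  m·ln(0.9287305) ≤ −10·ln10  ⇒  m ≥ 311.427  ⇒  m = 312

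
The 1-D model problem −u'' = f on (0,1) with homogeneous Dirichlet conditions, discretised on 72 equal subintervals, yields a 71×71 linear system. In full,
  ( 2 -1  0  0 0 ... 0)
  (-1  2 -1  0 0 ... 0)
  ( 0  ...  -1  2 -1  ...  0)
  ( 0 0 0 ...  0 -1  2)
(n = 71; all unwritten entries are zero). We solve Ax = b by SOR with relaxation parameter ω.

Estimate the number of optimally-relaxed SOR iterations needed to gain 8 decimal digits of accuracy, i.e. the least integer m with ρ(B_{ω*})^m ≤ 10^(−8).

B_J for the 71×71 system has eigenvalues cos(kπ/72); ρ_J = cos(π/72) = 0.9990482.
√(1−ρ_J²) = |sin(π/72)| = 0.0436194
ω* = 2/(1 + 0.0436194) = 2/1.0436194 = 1.9164075.
ρ_SOR = ω* − 1 ≈ 0.9164075.
Need (0.9164075)^m ≤ 10^(−8): m ≥ 8·ln10/|ln 0.9164075| = 18.4207/0.0872941 = 211.019 ⇒ m = 212.

m = 212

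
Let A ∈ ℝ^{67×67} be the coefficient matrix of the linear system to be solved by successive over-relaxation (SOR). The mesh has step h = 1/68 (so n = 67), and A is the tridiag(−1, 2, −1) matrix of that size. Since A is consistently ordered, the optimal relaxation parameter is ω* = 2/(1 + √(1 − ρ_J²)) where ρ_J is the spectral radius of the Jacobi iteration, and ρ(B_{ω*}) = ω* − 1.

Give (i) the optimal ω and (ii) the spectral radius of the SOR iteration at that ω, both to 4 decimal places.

ρ_J = max_k |cos(kπ/68)| = cos(π/68) = 0.9989
√(1−ρ_J²) = |sin(π/68)| = 0.04618
ω* = 2/(1+0.04618) = 1.9117
At ω = 1.9117 every |λ(B_ω)| = ω−1, so ρ_SOR = 0.9117.

ω* = 1.9117, ρ_SOR = 0.9117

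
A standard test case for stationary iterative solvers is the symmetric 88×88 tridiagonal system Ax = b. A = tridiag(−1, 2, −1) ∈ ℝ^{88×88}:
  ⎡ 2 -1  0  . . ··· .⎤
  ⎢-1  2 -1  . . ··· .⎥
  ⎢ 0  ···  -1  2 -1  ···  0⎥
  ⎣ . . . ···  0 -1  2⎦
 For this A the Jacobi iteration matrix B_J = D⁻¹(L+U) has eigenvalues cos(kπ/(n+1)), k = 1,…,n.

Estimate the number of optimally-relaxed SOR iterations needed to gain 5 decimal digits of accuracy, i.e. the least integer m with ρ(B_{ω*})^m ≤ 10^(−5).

m = 164

B_J for the 88×88 system has eigenvalues cos(kπ/89); ρ_J = cos(π/89) = 0.9993771.
√(1 − cos²(π/89)) = sin(π/89) ≈ 0.0352915.
ω* = 2/(1 + 0.0352915) = 2/1.0352915 = 1.9318231.
ρ_SOR = ω* − 1 = 1.9318231 − 1 = 0.9318231.
For 5 digits: m = 5·ln10 / (−ln 0.9318231) = 11.5129/0.0706123 = 163.044; round up → m = 164.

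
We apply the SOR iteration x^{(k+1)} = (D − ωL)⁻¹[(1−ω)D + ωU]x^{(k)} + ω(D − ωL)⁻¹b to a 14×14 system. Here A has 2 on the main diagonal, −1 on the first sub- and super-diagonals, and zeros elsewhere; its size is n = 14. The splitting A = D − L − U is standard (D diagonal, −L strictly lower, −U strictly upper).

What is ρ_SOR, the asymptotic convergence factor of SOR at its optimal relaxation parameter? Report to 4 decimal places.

spectrum of D⁻¹(L+U) = {cos(kπ/15) : 1≤k≤14}; ρ_J = cos(π/15) = 0.9781.
√(1−ρ_J²) = |sin(π/15)| = 0.20791
Young: ω* = 2/(1+√(1−ρ_J²)) = 2/(1+0.20791) = 2/1.20791 = 1.6558.
Hence ρ(B_{ω*}) = 1.6558 − 1 = 0.6558.

ρ_SOR = 0.6558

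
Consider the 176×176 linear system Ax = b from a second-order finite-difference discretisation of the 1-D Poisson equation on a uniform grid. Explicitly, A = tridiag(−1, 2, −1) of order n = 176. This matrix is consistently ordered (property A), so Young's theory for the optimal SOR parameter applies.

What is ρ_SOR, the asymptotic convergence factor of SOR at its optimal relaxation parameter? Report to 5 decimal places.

spectrum of D⁻¹(L+U) = {cos(kπ/177) : 1≤k≤176}; ρ_J = cos(π/177) = 0.99984.
√(1−ρ_J²) = |sin(π/177)| = 0.017748
ω* = 2/(1 + 0.017748) = 2/1.017748 = 1.96512.
ρ_SOR = ω* − 1 = 1.96512 − 1 = 0.96512.

ρ_SOR = 0.96512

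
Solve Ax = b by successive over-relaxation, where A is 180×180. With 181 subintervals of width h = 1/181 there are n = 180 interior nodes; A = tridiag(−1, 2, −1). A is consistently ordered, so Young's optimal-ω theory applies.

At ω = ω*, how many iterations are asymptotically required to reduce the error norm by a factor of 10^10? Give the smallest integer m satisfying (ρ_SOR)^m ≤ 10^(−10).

½·tridiag(1,0,1) at n=180: λ_k = cos(kπ/181); max |λ| at k=1 ⇒ ρ_J = cos(π/181) ≈ 0.9998494.
√(1−ρ_J²) = |sin(π/181)| = 0.0173560
ω* = 2/(1+0.0173560) = 1.9658802
Hence ρ(B_{ω*}) = 1.9658802 − 1 = 0.9658802.
m ≥ 10·ln10 / (−ln 0.9658802) = 663.274; smallest integer m = 664.

m = 664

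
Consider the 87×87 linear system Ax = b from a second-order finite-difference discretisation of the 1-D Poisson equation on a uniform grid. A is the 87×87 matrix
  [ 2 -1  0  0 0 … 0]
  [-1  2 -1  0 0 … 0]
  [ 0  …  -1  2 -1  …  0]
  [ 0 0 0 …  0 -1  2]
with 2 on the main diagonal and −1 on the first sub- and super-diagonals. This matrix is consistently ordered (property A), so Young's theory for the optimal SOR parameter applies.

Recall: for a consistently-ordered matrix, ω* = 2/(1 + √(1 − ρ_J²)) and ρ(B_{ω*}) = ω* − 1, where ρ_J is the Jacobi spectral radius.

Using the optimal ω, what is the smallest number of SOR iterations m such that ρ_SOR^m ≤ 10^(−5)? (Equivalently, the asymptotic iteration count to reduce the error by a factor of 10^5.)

m = 162

spectrum of D⁻¹(L+U) = {cos(kπ/88) : 1≤k≤87}; ρ_J = cos(π/88) = 0.9993628.
root = sin(π/88) = 0.0356923  (since 1−cos² = sin²).
Young: ω* = 2/(1+√(1−ρ_J²)) = 2/(1+0.0356923) = 2/1.0356923 = 1.9310755.
and ρ(B_{ω*}) = 1.9310755 − 1 = 0.9310755.
m ≥ 5·ln10 / (−ln 0.9310755) = 161.211; smallest integer m = 162.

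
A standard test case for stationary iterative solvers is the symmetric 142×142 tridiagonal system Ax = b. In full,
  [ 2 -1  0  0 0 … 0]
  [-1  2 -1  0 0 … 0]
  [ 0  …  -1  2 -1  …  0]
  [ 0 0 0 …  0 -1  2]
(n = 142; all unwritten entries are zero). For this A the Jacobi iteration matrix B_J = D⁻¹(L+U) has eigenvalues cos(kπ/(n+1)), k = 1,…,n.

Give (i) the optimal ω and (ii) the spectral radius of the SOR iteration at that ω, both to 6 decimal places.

½·tridiag(1,0,1) at n=142: λ_k = cos(kπ/143); max |λ| at k=1 ⇒ ρ_J = cos(π/143) ≈ 0.999759.
√(1−ρ_J²) simplifies to sin(π/143) = 0.0219674.
ω* = 2/(1+0.0219674) = 1.957010
and ρ(B_{ω*}) = 1.957010 − 1 = 0.957010.

ω* = 1.957010, ρ_SOR = 0.957010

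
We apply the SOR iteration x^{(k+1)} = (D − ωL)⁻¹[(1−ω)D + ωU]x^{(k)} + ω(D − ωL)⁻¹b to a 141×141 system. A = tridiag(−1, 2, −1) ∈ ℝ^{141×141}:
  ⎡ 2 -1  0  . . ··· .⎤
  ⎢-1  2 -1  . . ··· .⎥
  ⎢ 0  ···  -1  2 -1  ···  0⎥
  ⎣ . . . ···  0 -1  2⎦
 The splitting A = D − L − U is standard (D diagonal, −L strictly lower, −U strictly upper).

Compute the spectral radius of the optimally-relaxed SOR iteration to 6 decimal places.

B_J for the 141×141 system has eigenvalues cos(kπ/142); ρ_J = cos(π/142) = 0.999755.
√(1 − cos²(π/142)) = sin(π/142) ≈ 0.0221221.
ω* = 2/(1 + 0.0221221) = 2/1.0221221 = 1.956713.
ρ(B_{ω*}) = ω*−1 = 0.956713

ρ_SOR = 0.956713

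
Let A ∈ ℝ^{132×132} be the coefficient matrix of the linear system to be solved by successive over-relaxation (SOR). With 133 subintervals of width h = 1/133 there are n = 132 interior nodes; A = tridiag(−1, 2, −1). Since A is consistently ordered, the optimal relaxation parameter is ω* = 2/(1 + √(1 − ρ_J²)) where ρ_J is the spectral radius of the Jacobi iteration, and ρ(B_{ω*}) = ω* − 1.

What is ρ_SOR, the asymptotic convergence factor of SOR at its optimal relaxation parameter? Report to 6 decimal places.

ρ_SOR = 0.953852

ρ_J = max_k |cos(kπ/133)| = cos(π/133) = 0.999721
√(1−ρ_J²) simplifies to sin(π/133) = 0.0236188.
So ω* = 2/1.0236188 = 1.953852 (Young).
ρ(B_{ω*}) = ω*−1 = 0.953852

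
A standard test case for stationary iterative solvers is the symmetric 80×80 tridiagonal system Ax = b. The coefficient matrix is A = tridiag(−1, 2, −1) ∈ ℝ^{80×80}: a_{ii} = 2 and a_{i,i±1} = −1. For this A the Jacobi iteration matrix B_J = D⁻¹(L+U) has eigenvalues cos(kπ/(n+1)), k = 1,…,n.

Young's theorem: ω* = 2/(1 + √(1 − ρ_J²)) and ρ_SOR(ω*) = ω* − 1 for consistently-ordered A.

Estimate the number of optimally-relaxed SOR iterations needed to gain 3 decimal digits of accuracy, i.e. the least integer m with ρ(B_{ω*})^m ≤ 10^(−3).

m = 90

spectrum of D⁻¹(L+U) = {cos(kπ/81) : 1≤k≤80}; ρ_J = cos(π/81) = 0.9992480.
1 − cos²(π/81) = sin²(π/81) ⇒ √(1−ρ_J²) = sin(π/81) = 0.0387754.
Young: ω* = 2/(1+√(1−ρ_J²)) = 2/(1+0.0387754) = 2/1.0387754 = 1.9253440.
At ω = 1.9253440 every |λ(B_ω)| = ω−1, so ρ_SOR = 0.9253440.
For 3 digits: m = 3·ln10 / (−ln 0.9253440) = 6.90776/0.0775897 = 89.029; round up → m = 90.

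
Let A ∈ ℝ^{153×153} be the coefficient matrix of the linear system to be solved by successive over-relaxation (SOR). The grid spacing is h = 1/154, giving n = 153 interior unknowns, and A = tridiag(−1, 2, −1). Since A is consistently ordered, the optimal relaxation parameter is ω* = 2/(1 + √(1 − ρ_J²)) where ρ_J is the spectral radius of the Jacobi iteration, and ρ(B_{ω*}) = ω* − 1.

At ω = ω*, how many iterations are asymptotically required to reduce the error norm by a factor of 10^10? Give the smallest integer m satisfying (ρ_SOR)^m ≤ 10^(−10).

m = 565

spectrum of D⁻¹(L+U) = {cos(kπ/154) : 1≤k≤153}; ρ_J = cos(π/154) = 0.9997919.
1 − cos²(π/154) = sin²(π/154) ⇒ √(1−ρ_J²) = sin(π/154) = 0.0203985.
Young: ω* = 2/(1+√(1−ρ_J²)) = 2/(1+0.0203985) = 2/1.0203985 = 1.9600186.
and ρ(B_{ω*}) = 1.9600186 − 1 = 0.9600186.
For 10 digits: m = 10·ln10 / (−ln 0.9600186) = 23.0259/0.0408026 = 564.324; round up → m = 565.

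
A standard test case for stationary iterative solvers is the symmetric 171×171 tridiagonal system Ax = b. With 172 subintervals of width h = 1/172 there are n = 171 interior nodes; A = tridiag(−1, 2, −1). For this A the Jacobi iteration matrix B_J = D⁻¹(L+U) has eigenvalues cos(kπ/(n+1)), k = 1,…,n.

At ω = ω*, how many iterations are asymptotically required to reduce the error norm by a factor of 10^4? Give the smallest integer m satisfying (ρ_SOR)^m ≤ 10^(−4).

[ρ_J] n=171: ρ(B_J) = cos(π/(n+1)) = cos(π/172) = 0.9998332.
1 − cos²(π/172) = sin²(π/172) ⇒ √(1−ρ_J²) = sin(π/172) = 0.0182641.
Then 2/(1+√(1−ρ_J²)) = 2/(1+0.0182641); ω* = 2/1.0182641 = 1.9641270.
ρ(B_{ω*}) = ω*−1 = 0.9641270
4·ln10 = 9.21034; −ln(0.9641270) = 0.0365323; m = ⌈9.21034/0.0365323⌉ = ⌈252.115⌉ = 253.

m = 253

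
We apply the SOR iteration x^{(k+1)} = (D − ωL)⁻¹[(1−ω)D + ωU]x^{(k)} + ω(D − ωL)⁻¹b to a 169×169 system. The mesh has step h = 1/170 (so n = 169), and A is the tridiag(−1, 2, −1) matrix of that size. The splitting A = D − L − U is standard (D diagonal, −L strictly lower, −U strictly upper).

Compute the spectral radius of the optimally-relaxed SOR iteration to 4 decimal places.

ρ_SOR = 0.9637

[ρ_J] n=169: ρ(B_J) = cos(π/(n+1)) = cos(π/170) = 0.9998.
√(1 − cos²(π/170)) = sin(π/170) ≈ 0.01848.
ω* = 2 / (1 + 0.01848) = 2 / 1.01848 ≈ 1.9637.
At ω = 1.9637 every |λ(B_ω)| = ω−1, so ρ_SOR = 0.9637.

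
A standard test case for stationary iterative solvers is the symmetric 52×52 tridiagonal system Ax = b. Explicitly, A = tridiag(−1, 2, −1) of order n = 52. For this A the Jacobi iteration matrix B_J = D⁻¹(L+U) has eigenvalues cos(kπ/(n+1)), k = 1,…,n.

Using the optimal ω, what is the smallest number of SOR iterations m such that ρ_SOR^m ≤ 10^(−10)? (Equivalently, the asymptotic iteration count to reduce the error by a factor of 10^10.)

m = 195

n=52: λ(B_J) = 1 − λ(A)/2 = cos(kπ/53); k=1 gives ρ_J = 0.9982437.
√(1−ρ_J²) simplifies to sin(π/53) = 0.0592406.
ω* = 2/(1+0.0592406) = 1.8881451
ρ_SOR = ω* − 1 ≈ 0.8881451.
m ≥ 10·ln10 / (−ln 0.8881451) = 194.115; smallest integer m = 195.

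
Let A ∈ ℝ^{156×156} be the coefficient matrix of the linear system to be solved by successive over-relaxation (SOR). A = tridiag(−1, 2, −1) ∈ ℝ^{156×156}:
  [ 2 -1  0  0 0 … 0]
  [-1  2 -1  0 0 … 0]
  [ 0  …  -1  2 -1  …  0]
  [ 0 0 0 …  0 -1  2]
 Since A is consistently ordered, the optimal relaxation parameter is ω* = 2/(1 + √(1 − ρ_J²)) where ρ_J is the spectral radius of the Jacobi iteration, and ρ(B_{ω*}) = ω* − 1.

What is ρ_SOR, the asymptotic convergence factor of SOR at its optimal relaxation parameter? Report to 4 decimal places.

With n=156, ρ(Jacobi) = cos(π/157) = 0.9998.
√(1−ρ_J²) simplifies to sin(π/157) = 0.02001.
So ω* = 2/1.02001 = 1.9608 (Young).
ρ(B_{ω*}) = ω*−1 = 0.9608

ρ_SOR = 0.9608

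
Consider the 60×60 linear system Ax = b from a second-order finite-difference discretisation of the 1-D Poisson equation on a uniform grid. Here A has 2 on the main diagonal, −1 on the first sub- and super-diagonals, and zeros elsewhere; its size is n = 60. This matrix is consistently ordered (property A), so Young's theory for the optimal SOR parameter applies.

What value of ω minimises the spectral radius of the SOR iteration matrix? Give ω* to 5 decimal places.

ω* = 1.90208

½·tridiag(1,0,1) at n=60: λ_k = cos(kπ/61); max |λ| at k=1 ⇒ ρ_J = cos(π/61) ≈ 0.99867.
√(1 − cos²(π/61)) = sin(π/61) ≈ 0.051479.
ω* = 2/(1 + 0.051479) = 2/1.051479 = 1.90208.
ρ_SOR = ω* − 1 ≈ 0.90208.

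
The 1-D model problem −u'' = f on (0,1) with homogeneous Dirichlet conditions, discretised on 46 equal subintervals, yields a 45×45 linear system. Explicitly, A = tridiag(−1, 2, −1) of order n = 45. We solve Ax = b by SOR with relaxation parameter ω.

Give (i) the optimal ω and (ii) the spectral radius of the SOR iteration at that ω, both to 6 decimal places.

ω* = 1.872234, ρ_SOR = 0.872234

½·tridiag(1,0,1) at n=45: λ_k = cos(kπ/46); max |λ| at k=1 ⇒ ρ_J = cos(π/46) ≈ 0.997669.
root = sin(π/46) = 0.0682424  (since 1−cos² = sin²).
Then 2/(1+√(1−ρ_J²)) = 2/(1+0.0682424); ω* = 2/1.0682424 = 1.872234.
[ρ_SOR] ω* − 1 = 0.872234.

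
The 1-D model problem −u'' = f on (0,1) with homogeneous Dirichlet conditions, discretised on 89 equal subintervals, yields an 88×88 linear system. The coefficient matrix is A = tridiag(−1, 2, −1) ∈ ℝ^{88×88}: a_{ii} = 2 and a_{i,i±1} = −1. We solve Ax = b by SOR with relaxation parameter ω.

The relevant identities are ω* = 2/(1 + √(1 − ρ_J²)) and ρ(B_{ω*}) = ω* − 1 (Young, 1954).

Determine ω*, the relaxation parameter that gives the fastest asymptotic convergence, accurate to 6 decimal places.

ρ_J = max_k |cos(kπ/89)| = cos(π/89) = 0.999377
√(1−ρ_J²) = |sin(π/89)| = 0.0352915
[ω*] 2 ÷ (1 + 0.0352915) = 2 ÷ 1.0352915 = 1.931823.
ρ_SOR = ω* − 1 ≈ 0.931823.

ω* = 1.931823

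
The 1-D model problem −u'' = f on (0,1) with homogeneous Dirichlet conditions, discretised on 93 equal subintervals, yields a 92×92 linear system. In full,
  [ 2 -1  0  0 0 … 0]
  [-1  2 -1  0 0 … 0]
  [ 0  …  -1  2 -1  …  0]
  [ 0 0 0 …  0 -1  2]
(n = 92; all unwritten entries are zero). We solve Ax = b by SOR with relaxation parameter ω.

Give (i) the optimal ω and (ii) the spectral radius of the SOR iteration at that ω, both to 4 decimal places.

½·tridiag(1,0,1) at n=92: λ_k = cos(kπ/93); max |λ| at k=1 ⇒ ρ_J = cos(π/93) ≈ 0.9994.
√(1−ρ_J²) = |sin(π/93)| = 0.03377
ω* = 2/(1 + 0.03377) = 2/1.03377 = 1.9347.
ρ(B_{ω*}) = ω*−1 = 0.9347

ω* = 1.9347, ρ_SOR = 0.9347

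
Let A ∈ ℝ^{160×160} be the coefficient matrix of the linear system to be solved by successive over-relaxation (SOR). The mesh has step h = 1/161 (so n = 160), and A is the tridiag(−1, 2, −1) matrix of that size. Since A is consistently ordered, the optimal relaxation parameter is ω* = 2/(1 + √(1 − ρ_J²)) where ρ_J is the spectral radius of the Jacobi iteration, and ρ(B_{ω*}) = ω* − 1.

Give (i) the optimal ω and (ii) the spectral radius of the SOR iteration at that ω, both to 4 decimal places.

ω* = 1.9617, ρ_SOR = 0.9617

spectrum of D⁻¹(L+U) = {cos(kπ/161) : 1≤k≤160}; ρ_J = cos(π/161) = 0.9998.
√(1−ρ_J²) simplifies to sin(π/161) = 0.01951.
Then 2/(1+√(1−ρ_J²)) = 2/(1+0.01951); ω* = 2/1.01951 = 1.9617.
At ω = 1.9617 every |λ(B_ω)| = ω−1, so ρ_SOR = 0.9617.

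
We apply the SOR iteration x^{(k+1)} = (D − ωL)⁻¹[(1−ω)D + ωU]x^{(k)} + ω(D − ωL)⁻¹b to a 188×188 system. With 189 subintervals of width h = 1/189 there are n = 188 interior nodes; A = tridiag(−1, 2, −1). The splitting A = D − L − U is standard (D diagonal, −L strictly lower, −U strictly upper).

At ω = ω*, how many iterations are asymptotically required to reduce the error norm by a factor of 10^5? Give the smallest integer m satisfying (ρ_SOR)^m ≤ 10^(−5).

m = 347

spectrum of D⁻¹(L+U) = {cos(kπ/189) : 1≤k≤188}; ρ_J = cos(π/189) = 0.9998619.
root = sin(π/189) = 0.0166214  (since 1−cos² = sin²).
So ω* = 2/1.0166214 = 1.9673007 (Young).
At ω = 1.9673007 every |λ(B_ω)| = ω−1, so ρ_SOR = 0.9673007.
Need (0.9673007)^m ≤ 10^(−5): m ≥ 5·ln10/|ln 0.9673007| = 11.5129/0.0332459 = 346.295 ⇒ m = 347.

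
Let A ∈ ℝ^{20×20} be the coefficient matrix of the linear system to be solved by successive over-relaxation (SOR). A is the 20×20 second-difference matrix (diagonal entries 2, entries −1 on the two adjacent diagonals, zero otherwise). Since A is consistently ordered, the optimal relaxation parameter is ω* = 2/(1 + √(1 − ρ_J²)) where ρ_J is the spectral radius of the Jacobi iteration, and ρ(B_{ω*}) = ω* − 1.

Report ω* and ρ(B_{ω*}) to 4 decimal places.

n=20: λ(B_J) = 1 − λ(A)/2 = cos(kπ/21); k=1 gives ρ_J = 0.9888.
root = sin(π/21) = 0.14904  (since 1−cos² = sin²).
So ω* = 2/1.14904 = 1.7406 (Young).
ρ(B_{ω*}) = ω*−1 = 0.7406

ω* = 1.7406, ρ_SOR = 0.7406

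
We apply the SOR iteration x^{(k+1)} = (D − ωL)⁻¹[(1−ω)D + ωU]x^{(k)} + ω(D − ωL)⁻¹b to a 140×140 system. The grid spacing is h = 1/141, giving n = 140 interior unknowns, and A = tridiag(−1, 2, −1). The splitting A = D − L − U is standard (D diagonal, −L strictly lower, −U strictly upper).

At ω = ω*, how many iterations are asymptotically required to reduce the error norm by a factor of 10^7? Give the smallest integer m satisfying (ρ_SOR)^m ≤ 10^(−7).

B_J for the 140×140 system has eigenvalues cos(kπ/141); ρ_J = cos(π/141) = 0.9997518.
√(1−ρ_J²) = |sin(π/141)| = 0.0222790
[ω*] 2 ÷ (1 + 0.0222790) = 2 ÷ 1.0222790 = 1.9564131.
and ρ(B_{ω*}) = 1.9564131 − 1 = 0.9564131.
(0.9564131)^m ≤ 10^{−7}  ⇒  m·ln(0.9564131) ≤ −7·ln10  ⇒  m ≥ 361.674  ⇒  m = 362

m = 362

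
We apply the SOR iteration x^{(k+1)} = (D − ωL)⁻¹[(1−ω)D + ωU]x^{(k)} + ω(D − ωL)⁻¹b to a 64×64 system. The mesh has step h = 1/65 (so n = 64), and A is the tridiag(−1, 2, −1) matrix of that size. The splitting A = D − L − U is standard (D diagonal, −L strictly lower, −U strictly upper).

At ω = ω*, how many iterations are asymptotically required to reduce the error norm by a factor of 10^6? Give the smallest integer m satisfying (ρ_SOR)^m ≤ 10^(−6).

m = 143

n=64: λ(B_J) = 1 − λ(A)/2 = cos(kπ/65); k=1 gives ρ_J = 0.9988322.
√(1−ρ_J²) = |sin(π/65)| = 0.0483134
ω* = 2/(1+0.0483134) = 1.9078264
At ω = 1.9078264 every |λ(B_ω)| = ω−1, so ρ_SOR = 0.9078264.
6·ln10 = 13.8155; −ln(0.9078264) = 0.0967021; m = ⌈13.8155/0.0967021⌉ = ⌈142.867⌉ = 143.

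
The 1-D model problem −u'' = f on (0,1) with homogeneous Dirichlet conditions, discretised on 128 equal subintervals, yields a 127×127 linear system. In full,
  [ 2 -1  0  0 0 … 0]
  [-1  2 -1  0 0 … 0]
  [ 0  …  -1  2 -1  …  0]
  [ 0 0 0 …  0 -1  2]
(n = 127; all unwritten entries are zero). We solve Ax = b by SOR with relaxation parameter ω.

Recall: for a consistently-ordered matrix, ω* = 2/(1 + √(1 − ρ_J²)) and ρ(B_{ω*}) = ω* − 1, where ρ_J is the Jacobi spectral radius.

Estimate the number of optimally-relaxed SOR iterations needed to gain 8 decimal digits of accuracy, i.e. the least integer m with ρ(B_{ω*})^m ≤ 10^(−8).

m = 376

spectrum of D⁻¹(L+U) = {cos(kπ/128) : 1≤k≤127}; ρ_J = cos(π/128) = 0.9996988.
√(1 − cos²(π/128)) = sin(π/128) ≈ 0.0245412.
So ω* = 2/1.0245412 = 1.9520933 (Young).
and ρ(B_{ω*}) = 1.9520933 − 1 = 0.9520933.
m ≥ 8·ln10 / (−ln 0.9520933) = 375.227; smallest integer m = 376.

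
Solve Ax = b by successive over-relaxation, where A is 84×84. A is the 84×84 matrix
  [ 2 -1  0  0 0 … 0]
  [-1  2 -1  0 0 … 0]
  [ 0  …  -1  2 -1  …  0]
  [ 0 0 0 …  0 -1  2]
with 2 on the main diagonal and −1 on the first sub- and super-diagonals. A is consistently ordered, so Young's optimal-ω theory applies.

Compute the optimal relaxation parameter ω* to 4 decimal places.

ω* = 1.9287

With n=84, ρ(Jacobi) = cos(π/85) = 0.9993.
root = sin(π/85) = 0.03695  (since 1−cos² = sin²).
So ω* = 2/1.03695 = 1.9287 (Young).
Hence ρ(B_{ω*}) = 1.9287 − 1 = 0.9287.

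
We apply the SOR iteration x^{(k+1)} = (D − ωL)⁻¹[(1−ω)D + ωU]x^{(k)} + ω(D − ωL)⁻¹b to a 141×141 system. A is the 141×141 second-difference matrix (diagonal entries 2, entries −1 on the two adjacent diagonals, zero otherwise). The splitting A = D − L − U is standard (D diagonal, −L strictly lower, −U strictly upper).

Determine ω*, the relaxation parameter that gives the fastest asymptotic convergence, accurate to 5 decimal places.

ω* = 1.95671

With n=141, ρ(Jacobi) = cos(π/142) = 0.99976.
√(1 − cos²(π/142)) = sin(π/142) ≈ 0.022122.
Then 2/(1+√(1−ρ_J²)) = 2/(1+0.022122); ω* = 2/1.022122 = 1.95671.
[ρ_SOR] ω* − 1 = 0.95671.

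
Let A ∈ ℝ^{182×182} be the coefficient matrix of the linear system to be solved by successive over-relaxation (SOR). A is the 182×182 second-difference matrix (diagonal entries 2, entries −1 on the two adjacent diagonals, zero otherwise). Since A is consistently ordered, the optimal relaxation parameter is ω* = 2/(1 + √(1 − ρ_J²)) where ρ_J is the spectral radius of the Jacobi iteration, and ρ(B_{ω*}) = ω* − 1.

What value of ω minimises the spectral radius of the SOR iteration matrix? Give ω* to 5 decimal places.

B_J for the 182×182 system has eigenvalues cos(kπ/183); ρ_J = cos(π/183) = 0.99985.
root = sin(π/183) = 0.017166  (since 1−cos² = sin²).
Then 2/(1+√(1−ρ_J²)) = 2/(1+0.017166); ω* = 2/1.017166 = 1.96625.
ρ(B_{ω*}) = ω*−1 = 0.96625

ω* = 1.96625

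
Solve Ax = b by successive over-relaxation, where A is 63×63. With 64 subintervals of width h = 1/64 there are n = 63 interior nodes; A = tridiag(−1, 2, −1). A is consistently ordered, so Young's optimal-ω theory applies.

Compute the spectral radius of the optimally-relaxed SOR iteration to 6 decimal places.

spectrum of D⁻¹(L+U) = {cos(kπ/64) : 1≤k≤63}; ρ_J = cos(π/64) = 0.998795.
√(1 − cos²(π/64)) = sin(π/64) ≈ 0.0490677.
Young: ω* = 2/(1+√(1−ρ_J²)) = 2/(1+0.0490677) = 2/1.0490677 = 1.906455.
Hence ρ(B_{ω*}) = 1.906455 − 1 = 0.906455.

ρ_SOR = 0.906455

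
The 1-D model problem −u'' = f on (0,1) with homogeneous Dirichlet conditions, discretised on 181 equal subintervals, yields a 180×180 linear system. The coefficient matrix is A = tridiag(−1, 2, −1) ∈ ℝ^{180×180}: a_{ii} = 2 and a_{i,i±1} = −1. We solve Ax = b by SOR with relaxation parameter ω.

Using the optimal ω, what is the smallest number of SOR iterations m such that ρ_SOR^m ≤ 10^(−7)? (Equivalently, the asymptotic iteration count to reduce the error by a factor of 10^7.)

m = 465

[ρ_J] n=180: ρ(B_J) = cos(π/(n+1)) = cos(π/181) = 0.9998494.
1 − cos²(π/181) = sin²(π/181) ⇒ √(1−ρ_J²) = sin(π/181) = 0.0173560.
ω* = 2 / (1 + 0.0173560) = 2 / 1.0173560 ≈ 1.9658802.
At ω = 1.9658802 every |λ(B_ω)| = ω−1, so ρ_SOR = 0.9658802.
(0.9658802)^m ≤ 10^{−7}  ⇒  m·ln(0.9658802) ≤ −7·ln10  ⇒  m ≥ 464.291  ⇒  m = 465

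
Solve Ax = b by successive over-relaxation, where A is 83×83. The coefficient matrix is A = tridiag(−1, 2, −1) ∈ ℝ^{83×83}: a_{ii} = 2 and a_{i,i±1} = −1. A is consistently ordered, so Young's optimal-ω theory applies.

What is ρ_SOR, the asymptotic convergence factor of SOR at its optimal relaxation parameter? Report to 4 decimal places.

spectrum of D⁻¹(L+U) = {cos(kπ/84) : 1≤k≤83}; ρ_J = cos(π/84) = 0.9993.
√(1−ρ_J²) simplifies to sin(π/84) = 0.03739.
ω* = 2/(1+0.03739) = 1.9279
At ω = 1.9279 every |λ(B_ω)| = ω−1, so ρ_SOR = 0.9279.

ρ_SOR = 0.9279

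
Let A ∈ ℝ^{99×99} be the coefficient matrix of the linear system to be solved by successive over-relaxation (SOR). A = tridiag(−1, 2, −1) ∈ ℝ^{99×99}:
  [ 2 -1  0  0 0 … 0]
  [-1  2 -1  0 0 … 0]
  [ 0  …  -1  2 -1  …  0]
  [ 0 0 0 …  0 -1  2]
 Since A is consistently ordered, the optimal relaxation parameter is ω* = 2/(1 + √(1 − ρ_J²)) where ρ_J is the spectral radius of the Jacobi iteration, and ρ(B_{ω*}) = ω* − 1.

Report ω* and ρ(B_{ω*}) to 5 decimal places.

ω* = 1.93909, ρ_SOR = 0.93909

B_J for the 99×99 system has eigenvalues cos(kπ/100); ρ_J = cos(π/100) = 0.99951.
root = sin(π/100) = 0.031411  (since 1−cos² = sin²).
So ω* = 2/1.031411 = 1.93909 (Young).
[ρ_SOR] ω* − 1 = 0.93909.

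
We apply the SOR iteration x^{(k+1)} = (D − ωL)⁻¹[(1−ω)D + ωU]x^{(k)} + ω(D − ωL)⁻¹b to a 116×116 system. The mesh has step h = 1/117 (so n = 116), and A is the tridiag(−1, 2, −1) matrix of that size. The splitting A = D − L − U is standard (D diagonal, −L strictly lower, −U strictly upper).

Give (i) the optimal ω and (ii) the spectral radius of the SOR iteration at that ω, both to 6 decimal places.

spectrum of D⁻¹(L+U) = {cos(kπ/117) : 1≤k≤116}; ρ_J = cos(π/117) = 0.999640.
√(1−ρ_J²) simplifies to sin(π/117) = 0.0268480.
ω* = 2 / (1 + 0.0268480) = 2 / 1.0268480 ≈ 1.947708.
[ρ_SOR] ω* − 1 = 0.947708.

ω* = 1.947708, ρ_SOR = 0.947708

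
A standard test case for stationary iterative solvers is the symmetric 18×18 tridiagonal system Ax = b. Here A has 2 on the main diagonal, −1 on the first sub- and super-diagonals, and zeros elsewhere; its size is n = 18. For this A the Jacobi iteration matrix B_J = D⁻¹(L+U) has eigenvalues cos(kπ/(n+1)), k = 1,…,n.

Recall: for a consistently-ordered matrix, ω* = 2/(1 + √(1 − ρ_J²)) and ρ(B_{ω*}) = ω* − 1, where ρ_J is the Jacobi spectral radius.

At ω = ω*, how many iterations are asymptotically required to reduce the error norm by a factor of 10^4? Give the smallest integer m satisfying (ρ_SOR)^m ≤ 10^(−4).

m = 28

n=18: λ(B_J) = 1 − λ(A)/2 = cos(kπ/19); k=1 gives ρ_J = 0.9863613.
√(1−ρ_J²) = |sin(π/19)| = 0.1645946
Young: ω* = 2/(1+√(1−ρ_J²)) = 2/(1+0.1645946) = 2/1.1645946 = 1.7173358.
ρ_SOR = ω* − 1 ≈ 0.7173358.
m ≥ 4·ln10 / (−ln 0.7173358) = 27.724; smallest integer m = 28.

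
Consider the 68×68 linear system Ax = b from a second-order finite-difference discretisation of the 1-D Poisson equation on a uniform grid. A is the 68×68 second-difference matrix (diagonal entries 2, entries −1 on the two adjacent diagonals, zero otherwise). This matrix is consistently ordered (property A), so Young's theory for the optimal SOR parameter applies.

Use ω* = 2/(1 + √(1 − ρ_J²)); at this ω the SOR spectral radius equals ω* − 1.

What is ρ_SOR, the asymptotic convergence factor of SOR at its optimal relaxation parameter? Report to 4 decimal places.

ρ_SOR = 0.9129

[ρ_J] n=68: ρ(B_J) = cos(π/(n+1)) = cos(π/69) = 0.9990.
√(1−ρ_J²) = |sin(π/69)| = 0.04551
ω* = 2/(1 + 0.04551) = 2/1.04551 = 1.9129.
ρ_SOR = ω* − 1 ≈ 0.9129.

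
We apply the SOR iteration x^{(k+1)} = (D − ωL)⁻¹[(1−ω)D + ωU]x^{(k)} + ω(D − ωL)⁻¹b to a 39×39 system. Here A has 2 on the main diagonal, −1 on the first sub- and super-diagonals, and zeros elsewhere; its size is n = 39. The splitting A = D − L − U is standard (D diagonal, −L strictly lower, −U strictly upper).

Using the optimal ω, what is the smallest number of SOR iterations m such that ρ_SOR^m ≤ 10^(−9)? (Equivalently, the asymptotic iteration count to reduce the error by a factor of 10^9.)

ρ_J = max_k |cos(kπ/40)| = cos(π/40) = 0.9969173
√(1 − cos²(π/40)) = sin(π/40) ≈ 0.0784591.
Young: ω* = 2/(1+√(1−ρ_J²)) = 2/(1+0.0784591) = 2/1.0784591 = 1.8544978.
ρ_SOR = ω* − 1 = 1.8544978 − 1 = 0.8544978.
m ≥ 9·ln10 / (−ln 0.8544978) = 131.793; smallest integer m = 132.

m = 132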